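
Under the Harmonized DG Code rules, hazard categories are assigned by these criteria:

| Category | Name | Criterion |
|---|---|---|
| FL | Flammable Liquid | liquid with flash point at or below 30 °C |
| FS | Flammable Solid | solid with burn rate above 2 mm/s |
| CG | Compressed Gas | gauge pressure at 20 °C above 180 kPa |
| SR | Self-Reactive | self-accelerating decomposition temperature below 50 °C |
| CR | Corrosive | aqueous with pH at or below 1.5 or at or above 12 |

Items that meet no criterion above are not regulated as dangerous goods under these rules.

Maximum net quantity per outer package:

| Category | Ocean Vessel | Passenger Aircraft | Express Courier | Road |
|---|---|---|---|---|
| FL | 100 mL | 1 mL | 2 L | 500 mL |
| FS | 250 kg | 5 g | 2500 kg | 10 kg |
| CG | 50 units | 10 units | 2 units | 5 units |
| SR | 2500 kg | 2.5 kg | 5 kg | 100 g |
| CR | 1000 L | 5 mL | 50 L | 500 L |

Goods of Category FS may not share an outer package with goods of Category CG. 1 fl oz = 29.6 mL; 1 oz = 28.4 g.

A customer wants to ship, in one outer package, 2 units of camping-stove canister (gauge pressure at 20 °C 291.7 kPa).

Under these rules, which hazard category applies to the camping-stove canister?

Gauge pressure at 20 °C 291.7 kPa meets the Category CG criterion (Compressed Gas), so the camping-stove canister is Category CG.

Category CG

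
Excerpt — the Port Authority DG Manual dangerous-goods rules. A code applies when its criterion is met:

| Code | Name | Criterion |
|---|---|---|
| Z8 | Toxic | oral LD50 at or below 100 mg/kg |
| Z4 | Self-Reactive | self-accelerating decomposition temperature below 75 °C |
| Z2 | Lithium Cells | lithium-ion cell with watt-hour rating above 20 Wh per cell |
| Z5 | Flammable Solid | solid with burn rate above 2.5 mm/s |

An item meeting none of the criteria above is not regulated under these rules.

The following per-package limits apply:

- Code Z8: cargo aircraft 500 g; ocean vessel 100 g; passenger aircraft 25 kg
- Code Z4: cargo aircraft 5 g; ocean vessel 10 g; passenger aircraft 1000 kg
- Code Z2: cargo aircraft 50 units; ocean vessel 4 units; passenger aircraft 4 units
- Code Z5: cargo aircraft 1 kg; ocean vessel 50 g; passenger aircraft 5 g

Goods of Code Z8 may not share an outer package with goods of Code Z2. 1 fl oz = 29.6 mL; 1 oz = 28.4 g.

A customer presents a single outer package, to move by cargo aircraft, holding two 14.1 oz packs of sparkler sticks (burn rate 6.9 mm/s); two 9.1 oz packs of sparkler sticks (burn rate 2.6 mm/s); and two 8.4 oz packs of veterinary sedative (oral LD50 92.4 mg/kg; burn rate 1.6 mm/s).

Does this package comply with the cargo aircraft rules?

No

Burn rate 6.9 mm/s meets the Code Z5 criterion (Flammable Solid), so the sparkler sticks are Code Z5.
The sparkler sticks have burn rate 2.6 mm/s, which is > 2.5 mm/s, so they are Code Z5 (Flammable Solid).
Oral LD50 92.4 mg/kg meets the Code Z8 criterion (Toxic), so the veterinary sedative is Code Z8.
Total Code Z5: (two 14.1 oz packs = 800.88 g) + (two 9.1 oz packs = 516.88 g) = 1317.76 g.
1317.76 g exceeds the cargo aircraft limit of 1 kg for Code Z5.
Code Z8 quantity: two 8.4 oz packs = 477.12 g.
477.12 g ≤ 500 g (cargo aircraft limit, Code Z8) — within limit.
The segregation rule (Code Z8 with Code Z2) does not apply to Code Z5 with Code Z8.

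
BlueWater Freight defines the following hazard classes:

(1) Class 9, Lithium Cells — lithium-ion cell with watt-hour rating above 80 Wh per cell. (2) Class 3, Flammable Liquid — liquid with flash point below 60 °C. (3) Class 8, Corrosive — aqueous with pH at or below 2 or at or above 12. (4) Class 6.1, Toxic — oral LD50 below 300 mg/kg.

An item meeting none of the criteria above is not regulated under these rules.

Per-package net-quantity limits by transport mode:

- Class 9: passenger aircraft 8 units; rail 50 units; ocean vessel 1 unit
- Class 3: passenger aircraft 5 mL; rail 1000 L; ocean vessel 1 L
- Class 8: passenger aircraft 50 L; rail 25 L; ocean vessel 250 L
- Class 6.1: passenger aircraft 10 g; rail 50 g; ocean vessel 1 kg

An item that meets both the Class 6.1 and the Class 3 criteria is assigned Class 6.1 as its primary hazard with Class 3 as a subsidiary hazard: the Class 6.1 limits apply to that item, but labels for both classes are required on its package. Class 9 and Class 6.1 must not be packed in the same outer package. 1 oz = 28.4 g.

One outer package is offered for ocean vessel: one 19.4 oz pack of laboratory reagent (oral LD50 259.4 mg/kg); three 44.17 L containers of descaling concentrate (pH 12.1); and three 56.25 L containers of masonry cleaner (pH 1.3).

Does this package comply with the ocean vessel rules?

Laboratory reagent: oral LD50 259.4 mg/kg < 300 mg/kg → Class 6.1 (Toxic).
The descaling concentrate has pH 12.1, which is ≥ 12, so it is Class 8 (Corrosive).
pH 1.3 meets the Class 8 criterion (Corrosive), so the masonry cleaner is Class 8.
Class 8 net quantity: (three 44.17 L containers = 132.51 L) + (three 56.25 L containers = 168.75 L) = 301.26 L.
301.26 L > 250 L (ocean vessel limit, Class 8) — over the limit.
Class 6.1 quantity: one 19.4 oz pack = 550.96 g.
That is within the Class 6.1 ocean vessel limit of 1 kg.
The segregation rule (Class 9 with Class 6.1) does not apply to Class 8 with Class 6.1.

No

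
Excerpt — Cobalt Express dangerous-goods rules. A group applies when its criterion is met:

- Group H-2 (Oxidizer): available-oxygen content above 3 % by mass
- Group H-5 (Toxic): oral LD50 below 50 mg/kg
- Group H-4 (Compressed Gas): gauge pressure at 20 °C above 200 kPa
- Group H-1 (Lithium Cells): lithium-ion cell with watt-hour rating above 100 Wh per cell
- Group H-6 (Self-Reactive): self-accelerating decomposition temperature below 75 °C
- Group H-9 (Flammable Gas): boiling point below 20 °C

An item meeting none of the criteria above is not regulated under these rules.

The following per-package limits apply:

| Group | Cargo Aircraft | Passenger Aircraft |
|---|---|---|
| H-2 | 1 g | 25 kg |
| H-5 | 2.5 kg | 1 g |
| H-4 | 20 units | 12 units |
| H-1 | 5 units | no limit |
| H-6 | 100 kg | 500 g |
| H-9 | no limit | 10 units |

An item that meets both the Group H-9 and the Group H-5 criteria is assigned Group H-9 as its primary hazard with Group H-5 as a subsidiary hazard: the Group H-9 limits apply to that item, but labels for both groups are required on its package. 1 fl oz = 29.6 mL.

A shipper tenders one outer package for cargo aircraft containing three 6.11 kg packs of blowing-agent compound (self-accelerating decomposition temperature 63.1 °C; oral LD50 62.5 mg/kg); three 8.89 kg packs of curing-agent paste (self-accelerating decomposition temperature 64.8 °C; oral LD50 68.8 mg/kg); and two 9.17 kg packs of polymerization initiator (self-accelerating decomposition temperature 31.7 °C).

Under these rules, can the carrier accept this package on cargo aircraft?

Blowing-agent compound: self-accelerating decomposition temperature 63.1 °C < 75 °C → Group H-6 (Self-Reactive).
With self-accelerating decomposition temperature 64.8 °C (< 75 °C), the curing-agent paste falls in Group H-6.
Self-accelerating decomposition temperature 31.7 °C meets the Group H-6 criterion (Self-Reactive), so the polymerization initiator is Group H-6.
Group H-6 net quantity: (three 6.11 kg packs = 18.33 kg) + (three 8.89 kg packs = 26.67 kg) + (two 9.17 kg packs = 18.34 kg) = 63.34 kg.
63.34 kg is within the cargo aircraft limit of 100 kg for Group H-6.

Yes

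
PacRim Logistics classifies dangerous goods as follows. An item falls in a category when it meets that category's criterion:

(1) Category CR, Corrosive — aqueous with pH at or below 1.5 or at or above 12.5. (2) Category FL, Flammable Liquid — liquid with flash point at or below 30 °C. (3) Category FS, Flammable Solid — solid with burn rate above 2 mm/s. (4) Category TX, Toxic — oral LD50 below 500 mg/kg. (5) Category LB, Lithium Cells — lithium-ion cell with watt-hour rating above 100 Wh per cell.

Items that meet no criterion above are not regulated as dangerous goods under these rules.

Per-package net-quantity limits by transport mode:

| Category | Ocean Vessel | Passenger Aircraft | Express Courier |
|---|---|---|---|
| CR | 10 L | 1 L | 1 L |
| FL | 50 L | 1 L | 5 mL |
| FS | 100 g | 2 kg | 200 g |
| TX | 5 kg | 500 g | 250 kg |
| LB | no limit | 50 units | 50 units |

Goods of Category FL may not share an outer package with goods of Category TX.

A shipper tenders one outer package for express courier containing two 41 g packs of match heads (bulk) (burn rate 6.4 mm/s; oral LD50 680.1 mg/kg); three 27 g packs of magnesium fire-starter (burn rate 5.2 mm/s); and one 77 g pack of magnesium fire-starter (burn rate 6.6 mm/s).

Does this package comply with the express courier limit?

Match heads (bulk): burn rate 6.4 mm/s > 2 mm/s → Category FS (Flammable Solid).
With burn rate 5.2 mm/s (> 2 mm/s), the magnesium fire-starter falls in Category FS.
Burn rate 6.6 mm/s meets the Category FS criterion (Flammable Solid), so the magnesium fire-starter is Category FS.
Total Category FS: (two 41 g packs = 82 g) + (three 27 g packs = 81 g) + 77 g = 240 g.
That exceeds the Category FS express courier limit of 200 g.

No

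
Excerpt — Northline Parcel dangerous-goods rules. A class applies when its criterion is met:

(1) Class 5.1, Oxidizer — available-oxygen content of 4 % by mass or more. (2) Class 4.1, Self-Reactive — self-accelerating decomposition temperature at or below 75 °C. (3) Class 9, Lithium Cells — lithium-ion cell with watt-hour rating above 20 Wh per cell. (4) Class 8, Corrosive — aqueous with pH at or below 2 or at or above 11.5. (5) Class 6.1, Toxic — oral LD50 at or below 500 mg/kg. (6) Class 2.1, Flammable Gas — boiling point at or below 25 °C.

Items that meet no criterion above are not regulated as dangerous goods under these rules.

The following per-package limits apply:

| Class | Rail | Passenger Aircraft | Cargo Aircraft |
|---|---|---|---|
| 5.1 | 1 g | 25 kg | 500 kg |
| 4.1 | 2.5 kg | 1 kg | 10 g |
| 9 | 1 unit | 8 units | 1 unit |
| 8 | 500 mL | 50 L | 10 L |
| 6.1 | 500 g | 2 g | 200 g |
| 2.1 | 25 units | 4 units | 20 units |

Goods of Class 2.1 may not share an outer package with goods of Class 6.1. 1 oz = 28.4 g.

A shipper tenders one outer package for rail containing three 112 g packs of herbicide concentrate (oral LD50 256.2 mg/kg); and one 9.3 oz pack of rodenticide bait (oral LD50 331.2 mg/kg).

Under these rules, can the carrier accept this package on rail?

No

With oral LD50 256.2 mg/kg (≤ 500 mg/kg), the herbicide concentrate falls in Class 6.1.
The rodenticide bait has oral LD50 331.2 mg/kg, which is ≤ 500 mg/kg, so it is Class 6.1 (Toxic).
Total Class 6.1: (three 112 g packs = 336 g) + (one 9.3 oz pack = 264.12 g) = 600.12 g.
600.12 g exceeds the rail limit of 500 g for Class 6.1.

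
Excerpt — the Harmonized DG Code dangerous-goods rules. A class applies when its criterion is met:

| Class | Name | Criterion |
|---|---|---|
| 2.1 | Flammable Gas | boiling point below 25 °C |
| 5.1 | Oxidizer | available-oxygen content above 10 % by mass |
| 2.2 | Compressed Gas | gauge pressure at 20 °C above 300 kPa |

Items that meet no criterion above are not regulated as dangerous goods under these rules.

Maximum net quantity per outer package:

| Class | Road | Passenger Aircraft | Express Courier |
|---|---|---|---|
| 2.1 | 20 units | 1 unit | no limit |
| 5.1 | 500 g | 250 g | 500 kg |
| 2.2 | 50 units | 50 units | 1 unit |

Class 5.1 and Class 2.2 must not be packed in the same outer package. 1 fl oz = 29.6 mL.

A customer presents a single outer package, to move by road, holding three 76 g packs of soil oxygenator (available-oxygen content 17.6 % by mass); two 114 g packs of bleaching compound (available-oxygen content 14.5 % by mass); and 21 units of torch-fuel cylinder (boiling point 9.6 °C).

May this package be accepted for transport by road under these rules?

Available-oxygen content 17.6 % by mass meets the Class 5.1 criterion (Oxidizer), so the soil oxygenator is Class 5.1.
With available-oxygen content 14.5 % by mass (> 10 % by mass), the bleaching compound falls in Class 5.1.
With boiling point 9.6 °C (< 25 °C), the torch-fuel cylinder falls in Class 2.1.
Total Class 5.1: (three 76 g packs = 228 g) + (two 114 g packs = 228 g) = 456 g.
That is within the Class 5.1 road limit of 500 g.
Class 2.1 quantity: 21 units.
21 units exceeds the road limit of 20 units for Class 2.1.
The segregation rule (Class 5.1 with Class 2.2) does not apply to Class 5.1 with Class 2.1.

No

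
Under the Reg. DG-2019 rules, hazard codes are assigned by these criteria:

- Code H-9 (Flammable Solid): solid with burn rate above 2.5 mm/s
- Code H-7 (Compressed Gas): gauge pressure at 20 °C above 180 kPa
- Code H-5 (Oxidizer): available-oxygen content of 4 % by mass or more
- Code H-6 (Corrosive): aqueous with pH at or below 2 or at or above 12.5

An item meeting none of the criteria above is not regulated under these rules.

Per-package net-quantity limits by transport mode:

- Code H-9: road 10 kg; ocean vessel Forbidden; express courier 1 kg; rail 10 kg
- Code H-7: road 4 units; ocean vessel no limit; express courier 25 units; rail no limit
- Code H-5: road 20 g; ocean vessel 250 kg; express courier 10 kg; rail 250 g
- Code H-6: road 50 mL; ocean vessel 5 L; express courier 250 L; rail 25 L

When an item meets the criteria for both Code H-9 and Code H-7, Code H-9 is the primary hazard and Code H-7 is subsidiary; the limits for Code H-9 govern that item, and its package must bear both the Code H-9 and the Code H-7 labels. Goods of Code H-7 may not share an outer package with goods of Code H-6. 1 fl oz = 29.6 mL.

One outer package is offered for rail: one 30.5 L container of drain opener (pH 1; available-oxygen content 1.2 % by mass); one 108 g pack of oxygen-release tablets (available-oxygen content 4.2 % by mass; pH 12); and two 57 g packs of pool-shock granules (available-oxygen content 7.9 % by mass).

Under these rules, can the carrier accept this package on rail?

The drain opener has pH 1, which is ≤ 2, so it is Code H-6 (Corrosive).
Oxygen-release tablets: available-oxygen content 4.2 % by mass ≥ 4 % by mass → Code H-5 (Oxidizer).
Available-oxygen content 7.9 % by mass meets the Code H-5 criterion (Oxidizer), so the pool-shock granules are Code H-5.
Code H-6 quantity: 30.5 L.
30.5 L > 25 L (rail limit, Code H-6) — over the limit.
Total Code H-5: 108 g + (two 57 g packs = 114 g) = 222 g.
222 g is within the rail limit of 250 g for Code H-5.
The segregation rule (Code H-7 with Code H-6) does not apply to Code H-6 with Code H-5.

No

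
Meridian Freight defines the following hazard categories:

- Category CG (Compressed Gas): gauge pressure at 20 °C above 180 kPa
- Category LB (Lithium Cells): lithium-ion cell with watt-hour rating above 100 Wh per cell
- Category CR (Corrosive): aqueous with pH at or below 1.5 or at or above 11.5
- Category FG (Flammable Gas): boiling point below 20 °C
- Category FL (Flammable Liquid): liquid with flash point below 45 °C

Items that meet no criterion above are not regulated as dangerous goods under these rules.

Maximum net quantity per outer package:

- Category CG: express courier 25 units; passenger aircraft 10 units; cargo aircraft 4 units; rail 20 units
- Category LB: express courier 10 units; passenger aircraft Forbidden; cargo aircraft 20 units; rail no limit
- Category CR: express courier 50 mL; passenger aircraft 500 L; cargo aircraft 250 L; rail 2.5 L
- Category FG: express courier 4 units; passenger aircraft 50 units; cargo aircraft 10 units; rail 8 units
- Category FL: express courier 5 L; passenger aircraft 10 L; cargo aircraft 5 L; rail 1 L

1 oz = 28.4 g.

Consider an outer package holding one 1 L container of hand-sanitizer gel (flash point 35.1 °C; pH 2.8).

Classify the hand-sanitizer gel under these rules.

The hand-sanitizer gel has flash point 35.1 °C, which is < 45 °C, so it is Category FL (Flammable Liquid).

Category FL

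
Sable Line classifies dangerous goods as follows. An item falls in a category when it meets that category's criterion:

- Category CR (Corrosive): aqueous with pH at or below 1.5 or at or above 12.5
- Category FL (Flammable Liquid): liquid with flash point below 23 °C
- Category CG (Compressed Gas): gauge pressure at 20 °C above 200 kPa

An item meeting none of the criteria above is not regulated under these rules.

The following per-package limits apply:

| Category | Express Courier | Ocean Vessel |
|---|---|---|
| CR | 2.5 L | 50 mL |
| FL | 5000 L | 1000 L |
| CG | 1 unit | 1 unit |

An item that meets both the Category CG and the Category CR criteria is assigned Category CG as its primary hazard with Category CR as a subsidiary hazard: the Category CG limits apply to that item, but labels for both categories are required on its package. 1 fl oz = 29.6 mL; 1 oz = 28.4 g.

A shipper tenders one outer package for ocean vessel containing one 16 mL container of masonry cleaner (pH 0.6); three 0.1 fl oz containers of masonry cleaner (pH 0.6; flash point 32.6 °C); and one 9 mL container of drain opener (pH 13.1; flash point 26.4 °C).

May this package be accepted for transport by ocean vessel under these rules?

With pH 0.6 (≤ 1.5), the masonry cleaner falls in Category CR.
Masonry cleaner: pH 0.6 ≤ 1.5 → Category CR (Corrosive).
Drain opener: pH 13.1 ≥ 12.5 → Category CR (Corrosive).
Total Category CR: 16 mL + (three 0.1 fl oz containers = 8.88 mL) + 9 mL = 33.88 mL.
33.88 mL ≤ 50 mL (ocean vessel limit, Category CR) — within limit.

Yes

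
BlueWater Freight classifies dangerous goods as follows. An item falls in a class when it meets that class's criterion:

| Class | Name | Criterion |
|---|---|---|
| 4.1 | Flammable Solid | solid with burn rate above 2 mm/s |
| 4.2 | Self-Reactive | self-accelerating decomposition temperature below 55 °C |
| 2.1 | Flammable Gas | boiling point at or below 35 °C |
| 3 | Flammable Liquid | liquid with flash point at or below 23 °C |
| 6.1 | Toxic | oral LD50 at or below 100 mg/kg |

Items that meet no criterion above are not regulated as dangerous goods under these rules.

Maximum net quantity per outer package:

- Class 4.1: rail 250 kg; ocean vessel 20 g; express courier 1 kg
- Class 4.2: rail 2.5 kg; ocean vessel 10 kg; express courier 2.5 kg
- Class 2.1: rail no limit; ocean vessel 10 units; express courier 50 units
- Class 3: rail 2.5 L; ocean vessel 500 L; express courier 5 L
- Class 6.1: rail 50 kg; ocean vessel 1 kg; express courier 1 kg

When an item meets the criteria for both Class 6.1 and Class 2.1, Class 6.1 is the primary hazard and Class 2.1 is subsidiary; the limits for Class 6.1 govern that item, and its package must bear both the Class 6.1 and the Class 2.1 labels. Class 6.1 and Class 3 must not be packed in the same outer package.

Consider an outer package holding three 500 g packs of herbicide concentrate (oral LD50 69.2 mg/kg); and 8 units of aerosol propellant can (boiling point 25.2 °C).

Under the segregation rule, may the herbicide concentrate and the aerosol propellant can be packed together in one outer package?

The herbicide concentrate has oral LD50 69.2 mg/kg, which is ≤ 100 mg/kg, so it is Class 6.1 (Toxic).
With boiling point 25.2 °C (≤ 35 °C), the aerosol propellant can falls in Class 2.1.
No segregation rule bars Class 6.1 with Class 2.1.

Yes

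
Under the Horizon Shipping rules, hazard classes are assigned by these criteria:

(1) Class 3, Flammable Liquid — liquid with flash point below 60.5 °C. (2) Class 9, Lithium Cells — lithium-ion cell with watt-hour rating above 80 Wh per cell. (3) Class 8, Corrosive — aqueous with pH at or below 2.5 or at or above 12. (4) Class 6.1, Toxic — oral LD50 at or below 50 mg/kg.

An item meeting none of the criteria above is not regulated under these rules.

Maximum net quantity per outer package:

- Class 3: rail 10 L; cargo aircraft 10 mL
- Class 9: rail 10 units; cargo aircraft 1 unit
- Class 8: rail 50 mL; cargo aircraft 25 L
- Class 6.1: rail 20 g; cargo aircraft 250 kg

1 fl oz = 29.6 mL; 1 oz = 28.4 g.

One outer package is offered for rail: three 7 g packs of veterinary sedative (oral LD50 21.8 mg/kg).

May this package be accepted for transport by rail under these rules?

Oral LD50 21.8 mg/kg meets the Class 6.1 criterion (Toxic), so the veterinary sedative is Class 6.1.
Class 6.1 quantity: three 7 g packs = 21 g.
21 g exceeds the rail limit of 20 g for Class 6.1.

No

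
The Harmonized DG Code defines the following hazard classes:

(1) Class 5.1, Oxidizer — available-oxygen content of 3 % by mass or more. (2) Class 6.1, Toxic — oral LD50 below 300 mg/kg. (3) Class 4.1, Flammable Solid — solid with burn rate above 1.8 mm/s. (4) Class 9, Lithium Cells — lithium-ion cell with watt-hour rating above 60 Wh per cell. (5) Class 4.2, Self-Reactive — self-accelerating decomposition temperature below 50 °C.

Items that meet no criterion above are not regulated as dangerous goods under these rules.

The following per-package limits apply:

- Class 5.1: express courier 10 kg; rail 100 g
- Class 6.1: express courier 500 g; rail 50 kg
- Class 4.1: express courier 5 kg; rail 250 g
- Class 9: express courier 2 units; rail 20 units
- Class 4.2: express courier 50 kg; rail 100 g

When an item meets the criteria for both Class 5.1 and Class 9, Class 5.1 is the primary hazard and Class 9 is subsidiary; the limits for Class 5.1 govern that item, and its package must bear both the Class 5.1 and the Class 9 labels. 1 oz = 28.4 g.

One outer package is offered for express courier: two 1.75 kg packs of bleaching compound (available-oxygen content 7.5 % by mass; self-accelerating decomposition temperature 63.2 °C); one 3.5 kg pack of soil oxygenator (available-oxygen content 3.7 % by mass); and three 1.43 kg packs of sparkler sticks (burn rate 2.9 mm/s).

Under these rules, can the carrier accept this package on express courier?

With available-oxygen content 7.5 % by mass (≥ 3 % by mass), the bleaching compound falls in Class 5.1.
Available-oxygen content 3.7 % by mass meets the Class 5.1 criterion (Oxidizer), so the soil oxygenator is Class 5.1.
Burn rate 2.9 mm/s meets the Class 4.1 criterion (Flammable Solid), so the sparkler sticks are Class 4.1.
Total Class 5.1: (two 1.75 kg packs = 3.5 kg) + 3.5 kg = 7 kg.
7 kg ≤ 10 kg (express courier limit, Class 5.1) — within limit.
Class 4.1 quantity: three 1.43 kg packs = 4.29 kg.
That is within the Class 4.1 express courier limit of 5 kg.
Every hazard class is within its express courier limit and no segregation rule is violated.

Yes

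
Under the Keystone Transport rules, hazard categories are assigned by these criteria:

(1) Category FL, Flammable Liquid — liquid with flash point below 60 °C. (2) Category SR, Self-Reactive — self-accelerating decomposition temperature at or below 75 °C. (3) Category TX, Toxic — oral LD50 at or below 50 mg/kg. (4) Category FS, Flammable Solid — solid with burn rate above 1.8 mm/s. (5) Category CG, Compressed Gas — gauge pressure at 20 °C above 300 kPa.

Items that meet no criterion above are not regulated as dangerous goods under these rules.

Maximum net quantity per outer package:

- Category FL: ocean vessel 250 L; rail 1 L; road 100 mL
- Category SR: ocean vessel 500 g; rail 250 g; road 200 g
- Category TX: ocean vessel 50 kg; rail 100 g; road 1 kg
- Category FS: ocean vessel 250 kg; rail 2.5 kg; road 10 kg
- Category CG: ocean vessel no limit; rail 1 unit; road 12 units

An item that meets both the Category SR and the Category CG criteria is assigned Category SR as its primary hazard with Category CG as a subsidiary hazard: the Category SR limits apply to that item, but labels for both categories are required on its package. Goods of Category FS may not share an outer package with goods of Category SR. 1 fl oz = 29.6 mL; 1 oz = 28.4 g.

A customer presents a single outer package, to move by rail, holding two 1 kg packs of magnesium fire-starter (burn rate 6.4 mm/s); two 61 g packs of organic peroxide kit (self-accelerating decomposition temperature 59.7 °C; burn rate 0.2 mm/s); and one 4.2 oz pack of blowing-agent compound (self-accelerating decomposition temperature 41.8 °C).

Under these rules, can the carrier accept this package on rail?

No

Burn rate 6.4 mm/s meets the Category FS criterion (Flammable Solid), so the magnesium fire-starter is Category FS.
With self-accelerating decomposition temperature 59.7 °C (≤ 75 °C), the organic peroxide kit falls in Category SR.
The blowing-agent compound has self-accelerating decomposition temperature 41.8 °C, which is ≤ 75 °C, so it is Category SR (Self-Reactive).
Category FS quantity: two 1 kg packs = 2 kg.
2 kg is within the rail limit of 2.5 kg for Category FS.
Total Category SR: (two 61 g packs = 122 g) + (one 4.2 oz pack = 119.28 g) = 241.28 g.
That is within the Category SR rail limit of 250 g.
Category FS and Category SR may not share an outer package.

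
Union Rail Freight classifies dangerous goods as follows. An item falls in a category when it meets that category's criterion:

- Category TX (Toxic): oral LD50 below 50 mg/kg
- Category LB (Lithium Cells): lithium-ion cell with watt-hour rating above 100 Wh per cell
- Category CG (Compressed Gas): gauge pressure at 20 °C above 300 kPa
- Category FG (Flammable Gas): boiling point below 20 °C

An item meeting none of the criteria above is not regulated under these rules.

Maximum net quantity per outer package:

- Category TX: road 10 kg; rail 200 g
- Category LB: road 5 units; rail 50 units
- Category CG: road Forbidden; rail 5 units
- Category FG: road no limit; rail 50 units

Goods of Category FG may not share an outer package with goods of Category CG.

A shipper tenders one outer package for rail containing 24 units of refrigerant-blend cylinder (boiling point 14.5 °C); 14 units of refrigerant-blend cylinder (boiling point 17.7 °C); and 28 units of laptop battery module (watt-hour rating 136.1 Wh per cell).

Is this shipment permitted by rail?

Refrigerant-blend cylinder: boiling point 14.5 °C < 20 °C → Category FG (Flammable Gas).
Boiling point 17.7 °C meets the Category FG criterion (Flammable Gas), so the refrigerant-blend cylinder is Category FG.
With watt-hour rating 136.1 Wh per cell (> 100 Wh per cell), the laptop battery module falls in Category LB.
Category FG net quantity: 24 units + 14 units = 38 units.
38 units ≤ 50 units (rail limit, Category FG) — within limit.
Category LB quantity: 28 units.
28 units ≤ 50 units (rail limit, Category LB) — within limit.
The segregation rule (Category FG with Category CG) does not apply to Category FG with Category LB.
Every hazard category is within its rail limit and no segregation rule is violated.

Yes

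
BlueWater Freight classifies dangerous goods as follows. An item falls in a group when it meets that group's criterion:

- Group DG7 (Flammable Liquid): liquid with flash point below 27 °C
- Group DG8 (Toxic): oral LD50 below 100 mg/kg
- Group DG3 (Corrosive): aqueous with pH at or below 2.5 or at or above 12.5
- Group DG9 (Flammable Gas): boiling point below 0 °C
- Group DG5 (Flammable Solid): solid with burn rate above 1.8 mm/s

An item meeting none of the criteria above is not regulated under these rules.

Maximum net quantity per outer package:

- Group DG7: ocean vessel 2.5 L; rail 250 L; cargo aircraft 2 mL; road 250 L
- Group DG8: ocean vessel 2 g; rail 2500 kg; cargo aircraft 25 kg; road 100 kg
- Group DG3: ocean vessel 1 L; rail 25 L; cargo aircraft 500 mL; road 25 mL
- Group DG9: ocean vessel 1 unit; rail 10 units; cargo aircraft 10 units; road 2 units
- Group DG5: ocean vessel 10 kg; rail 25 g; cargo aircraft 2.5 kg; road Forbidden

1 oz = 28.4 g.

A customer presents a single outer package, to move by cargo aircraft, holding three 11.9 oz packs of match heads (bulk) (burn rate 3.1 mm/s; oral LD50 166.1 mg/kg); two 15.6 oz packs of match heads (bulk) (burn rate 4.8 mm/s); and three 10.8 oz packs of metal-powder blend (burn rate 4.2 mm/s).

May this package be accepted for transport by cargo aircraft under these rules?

Burn rate 3.1 mm/s meets the Group DG5 criterion (Flammable Solid), so the match heads (bulk) are Group DG5.
Match heads (bulk): burn rate 4.8 mm/s > 1.8 mm/s → Group DG5 (Flammable Solid).
The metal-powder blend has burn rate 4.2 mm/s, which is > 1.8 mm/s, so it is Group DG5 (Flammable Solid).
Total Group DG5: (three 11.9 oz packs = 1013.88 g) + (two 15.6 oz packs = 886.08 g) + (three 10.8 oz packs = 920.16 g) = 2820.12 g.
2820.12 g exceeds the cargo aircraft limit of 2.5 kg for Group DG5.

No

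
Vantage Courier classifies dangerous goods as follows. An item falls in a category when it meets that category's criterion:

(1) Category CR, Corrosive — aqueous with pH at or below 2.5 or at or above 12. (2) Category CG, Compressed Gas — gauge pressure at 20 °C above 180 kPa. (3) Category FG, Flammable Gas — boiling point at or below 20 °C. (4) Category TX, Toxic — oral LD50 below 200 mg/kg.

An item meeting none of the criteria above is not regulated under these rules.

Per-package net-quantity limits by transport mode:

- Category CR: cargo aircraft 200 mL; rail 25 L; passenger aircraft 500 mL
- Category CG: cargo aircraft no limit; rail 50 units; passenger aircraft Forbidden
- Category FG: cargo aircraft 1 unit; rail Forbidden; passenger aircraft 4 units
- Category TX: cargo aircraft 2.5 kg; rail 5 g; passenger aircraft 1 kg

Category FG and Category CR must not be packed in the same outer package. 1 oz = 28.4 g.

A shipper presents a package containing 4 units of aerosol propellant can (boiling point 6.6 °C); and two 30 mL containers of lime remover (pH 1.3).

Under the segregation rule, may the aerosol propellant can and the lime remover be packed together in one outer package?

The aerosol propellant can has boiling point 6.6 °C, which is ≤ 20 °C, so it is Category FG (Flammable Gas).
pH 1.3 meets the Category CR criterion (Corrosive), so the lime remover is Category CR.
Category FG and Category CR may not share an outer package.

No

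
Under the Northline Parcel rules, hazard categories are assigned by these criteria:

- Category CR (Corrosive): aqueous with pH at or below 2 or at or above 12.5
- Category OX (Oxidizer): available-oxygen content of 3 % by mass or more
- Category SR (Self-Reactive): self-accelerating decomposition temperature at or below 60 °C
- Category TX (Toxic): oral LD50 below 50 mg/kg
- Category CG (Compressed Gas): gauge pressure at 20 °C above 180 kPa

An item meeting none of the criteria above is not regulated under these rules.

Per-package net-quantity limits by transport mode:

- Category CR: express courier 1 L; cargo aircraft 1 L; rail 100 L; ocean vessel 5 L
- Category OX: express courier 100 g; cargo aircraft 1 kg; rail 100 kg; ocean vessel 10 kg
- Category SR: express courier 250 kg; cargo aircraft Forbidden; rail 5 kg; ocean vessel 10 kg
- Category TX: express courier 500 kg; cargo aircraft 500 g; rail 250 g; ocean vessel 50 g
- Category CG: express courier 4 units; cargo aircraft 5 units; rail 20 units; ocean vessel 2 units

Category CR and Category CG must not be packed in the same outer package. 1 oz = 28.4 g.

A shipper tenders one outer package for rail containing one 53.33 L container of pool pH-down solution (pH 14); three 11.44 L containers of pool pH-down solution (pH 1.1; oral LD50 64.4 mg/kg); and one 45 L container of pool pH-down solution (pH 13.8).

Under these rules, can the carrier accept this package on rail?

No

The pool pH-down solution has pH 14, which is ≥ 12.5, so it is Category CR (Corrosive).
With pH 1.1 (≤ 2), the pool pH-down solution falls in Category CR.
The pool pH-down solution has pH 13.8, which is ≥ 12.5, so it is Category CR (Corrosive).
Category CR net quantity: 53.33 L + (three 11.44 L containers = 34.32 L) + 45 L = 132.65 L.
That exceeds the Category CR rail limit of 100 L.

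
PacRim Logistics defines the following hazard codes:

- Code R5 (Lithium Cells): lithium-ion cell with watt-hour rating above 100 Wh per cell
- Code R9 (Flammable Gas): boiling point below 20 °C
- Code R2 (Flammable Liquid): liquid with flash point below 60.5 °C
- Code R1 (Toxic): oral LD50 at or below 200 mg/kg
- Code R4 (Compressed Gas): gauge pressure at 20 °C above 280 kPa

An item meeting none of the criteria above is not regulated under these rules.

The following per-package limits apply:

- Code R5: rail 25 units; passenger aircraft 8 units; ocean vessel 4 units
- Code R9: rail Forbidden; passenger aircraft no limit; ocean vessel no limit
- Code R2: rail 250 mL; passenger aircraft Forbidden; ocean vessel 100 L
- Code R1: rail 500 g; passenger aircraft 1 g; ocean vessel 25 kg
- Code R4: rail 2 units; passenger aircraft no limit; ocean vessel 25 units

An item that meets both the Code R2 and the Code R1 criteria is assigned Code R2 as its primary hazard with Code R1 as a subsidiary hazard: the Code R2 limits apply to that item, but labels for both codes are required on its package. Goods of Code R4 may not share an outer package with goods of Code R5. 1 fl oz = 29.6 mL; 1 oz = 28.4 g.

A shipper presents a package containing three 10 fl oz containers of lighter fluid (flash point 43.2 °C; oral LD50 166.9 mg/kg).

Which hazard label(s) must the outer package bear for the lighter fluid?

Flash point 43.2 °C meets the Code R2 criterion (Flammable Liquid), so the lighter fluid is Code R2.
Lighter fluid: oral LD50 166.9 mg/kg ≤ 200 mg/kg → Code R1 (Toxic).
By the precedence rule Code R2 is primary and Code R1 is subsidiary, and that rule requires both labels on the package.

Code R1 and R2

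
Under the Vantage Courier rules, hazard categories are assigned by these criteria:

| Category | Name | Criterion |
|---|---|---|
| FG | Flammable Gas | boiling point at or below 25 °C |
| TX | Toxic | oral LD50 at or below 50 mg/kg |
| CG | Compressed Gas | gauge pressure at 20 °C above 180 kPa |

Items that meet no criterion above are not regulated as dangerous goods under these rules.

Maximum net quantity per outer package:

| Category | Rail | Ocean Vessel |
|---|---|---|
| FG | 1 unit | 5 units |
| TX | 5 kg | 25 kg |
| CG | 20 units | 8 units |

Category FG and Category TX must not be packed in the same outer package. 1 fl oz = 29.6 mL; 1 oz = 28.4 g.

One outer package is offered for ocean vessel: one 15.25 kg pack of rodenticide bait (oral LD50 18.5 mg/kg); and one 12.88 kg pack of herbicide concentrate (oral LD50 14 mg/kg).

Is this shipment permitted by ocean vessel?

With oral LD50 18.5 mg/kg (≤ 50 mg/kg), the rodenticide bait falls in Category TX.
Herbicide concentrate: oral LD50 14 mg/kg ≤ 50 mg/kg → Category TX (Toxic).
Category TX net quantity: 15.25 kg + 12.88 kg = 28.13 kg.
28.13 kg > 25 kg (ocean vessel limit, Category TX) — over the limit.

No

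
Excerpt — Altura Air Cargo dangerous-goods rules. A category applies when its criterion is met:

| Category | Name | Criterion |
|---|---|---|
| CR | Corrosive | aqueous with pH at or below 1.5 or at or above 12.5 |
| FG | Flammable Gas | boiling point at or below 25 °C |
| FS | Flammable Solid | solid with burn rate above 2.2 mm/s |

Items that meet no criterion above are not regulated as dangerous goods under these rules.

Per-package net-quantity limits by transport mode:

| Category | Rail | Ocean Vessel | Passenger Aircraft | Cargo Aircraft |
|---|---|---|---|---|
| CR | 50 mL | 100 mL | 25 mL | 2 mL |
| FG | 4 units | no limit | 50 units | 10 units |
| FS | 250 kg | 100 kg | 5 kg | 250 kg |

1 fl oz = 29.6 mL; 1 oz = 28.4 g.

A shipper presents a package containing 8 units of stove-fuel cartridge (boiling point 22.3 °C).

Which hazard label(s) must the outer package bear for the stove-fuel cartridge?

Category FG

With boiling point 22.3 °C (≤ 25 °C), the stove-fuel cartridge falls in Category FG.
Only the Category FG label is required.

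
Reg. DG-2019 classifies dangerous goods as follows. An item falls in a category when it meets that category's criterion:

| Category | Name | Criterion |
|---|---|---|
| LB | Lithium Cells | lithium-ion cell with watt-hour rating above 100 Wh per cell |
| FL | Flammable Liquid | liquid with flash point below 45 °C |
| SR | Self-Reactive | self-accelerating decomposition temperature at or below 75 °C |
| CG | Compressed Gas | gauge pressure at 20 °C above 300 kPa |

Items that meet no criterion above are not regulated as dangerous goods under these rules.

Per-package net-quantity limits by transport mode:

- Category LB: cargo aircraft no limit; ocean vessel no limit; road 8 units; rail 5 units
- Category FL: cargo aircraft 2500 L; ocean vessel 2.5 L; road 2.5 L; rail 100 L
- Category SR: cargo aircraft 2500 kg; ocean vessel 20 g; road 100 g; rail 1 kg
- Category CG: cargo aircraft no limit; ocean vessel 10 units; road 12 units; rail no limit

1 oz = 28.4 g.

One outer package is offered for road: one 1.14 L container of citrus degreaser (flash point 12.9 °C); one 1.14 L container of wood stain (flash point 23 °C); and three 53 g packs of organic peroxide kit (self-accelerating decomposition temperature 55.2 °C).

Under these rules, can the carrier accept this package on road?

No

Citrus degreaser: flash point 12.9 °C < 45 °C → Category FL (Flammable Liquid).
With flash point 23 °C (< 45 °C), the wood stain falls in Category FL.
Self-accelerating decomposition temperature 55.2 °C meets the Category SR criterion (Self-Reactive), so the organic peroxide kit is Category SR.
Category FL net quantity: 1.14 L + 1.14 L = 2.28 L.
2.28 L is within the road limit of 2.5 L for Category FL.
Category SR quantity: three 53 g packs = 159 g.
That exceeds the Category SR road limit of 100 g.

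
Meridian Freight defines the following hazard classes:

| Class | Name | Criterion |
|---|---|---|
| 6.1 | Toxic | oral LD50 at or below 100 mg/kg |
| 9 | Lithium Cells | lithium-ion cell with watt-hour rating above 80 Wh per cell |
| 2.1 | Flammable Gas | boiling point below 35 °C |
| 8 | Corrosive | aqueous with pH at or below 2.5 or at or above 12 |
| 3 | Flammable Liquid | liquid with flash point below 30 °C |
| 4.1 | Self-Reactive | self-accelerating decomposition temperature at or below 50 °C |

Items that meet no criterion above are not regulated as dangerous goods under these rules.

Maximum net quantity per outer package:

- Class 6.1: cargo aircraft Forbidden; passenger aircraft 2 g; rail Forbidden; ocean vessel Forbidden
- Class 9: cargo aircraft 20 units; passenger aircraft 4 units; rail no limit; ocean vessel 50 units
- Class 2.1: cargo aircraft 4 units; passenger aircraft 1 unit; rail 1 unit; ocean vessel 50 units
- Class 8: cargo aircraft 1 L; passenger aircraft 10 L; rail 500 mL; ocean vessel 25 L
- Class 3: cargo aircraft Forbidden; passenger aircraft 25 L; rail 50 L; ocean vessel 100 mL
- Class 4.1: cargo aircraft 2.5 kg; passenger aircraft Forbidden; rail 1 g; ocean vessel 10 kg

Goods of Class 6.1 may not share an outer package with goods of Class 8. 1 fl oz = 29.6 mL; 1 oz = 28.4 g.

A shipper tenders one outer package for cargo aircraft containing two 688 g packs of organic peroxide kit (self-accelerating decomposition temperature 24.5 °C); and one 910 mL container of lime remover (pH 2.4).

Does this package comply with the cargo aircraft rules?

Yes

Self-accelerating decomposition temperature 24.5 °C meets the Class 4.1 criterion (Self-Reactive), so the organic peroxide kit is Class 4.1.
With pH 2.4 (≤ 2.5), the lime remover falls in Class 8.
Class 8 quantity: 910 mL.
That is within the Class 8 cargo aircraft limit of 1 L.
Class 4.1 quantity: two 688 g packs = 1.376 kg.
That is within the Class 4.1 cargo aircraft limit of 2.5 kg.
The segregation rule (Class 6.1 with Class 8) does not apply to Class 8 with Class 4.1.
Every hazard class is within its cargo aircraft limit and no segregation rule is violated.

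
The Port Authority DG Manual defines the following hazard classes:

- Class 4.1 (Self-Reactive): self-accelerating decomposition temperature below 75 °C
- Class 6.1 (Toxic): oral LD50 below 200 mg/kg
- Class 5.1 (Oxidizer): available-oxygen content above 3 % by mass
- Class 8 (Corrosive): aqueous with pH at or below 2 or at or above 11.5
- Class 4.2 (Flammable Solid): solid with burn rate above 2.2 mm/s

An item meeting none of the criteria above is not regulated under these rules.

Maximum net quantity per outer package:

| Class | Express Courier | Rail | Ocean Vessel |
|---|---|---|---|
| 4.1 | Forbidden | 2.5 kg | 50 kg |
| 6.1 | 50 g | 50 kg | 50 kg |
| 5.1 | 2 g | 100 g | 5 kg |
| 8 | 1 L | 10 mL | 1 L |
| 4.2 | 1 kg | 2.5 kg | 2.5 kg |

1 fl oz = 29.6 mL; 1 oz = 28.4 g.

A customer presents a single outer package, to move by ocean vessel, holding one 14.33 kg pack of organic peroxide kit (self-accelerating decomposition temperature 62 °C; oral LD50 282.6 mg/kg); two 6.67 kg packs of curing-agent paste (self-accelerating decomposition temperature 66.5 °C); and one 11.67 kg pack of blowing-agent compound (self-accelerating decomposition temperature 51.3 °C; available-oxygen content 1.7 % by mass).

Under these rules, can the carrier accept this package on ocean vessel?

Yes

Self-accelerating decomposition temperature 62 °C meets the Class 4.1 criterion (Self-Reactive), so the organic peroxide kit is Class 4.1.
With self-accelerating decomposition temperature 66.5 °C (< 75 °C), the curing-agent paste falls in Class 4.1.
With self-accelerating decomposition temperature 51.3 °C (< 75 °C), the blowing-agent compound falls in Class 4.1.
Class 4.1 net quantity: 14.33 kg + (two 6.67 kg packs = 13.34 kg) + 11.67 kg = 39.34 kg.
39.34 kg is within the ocean vessel limit of 50 kg for Class 4.1.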